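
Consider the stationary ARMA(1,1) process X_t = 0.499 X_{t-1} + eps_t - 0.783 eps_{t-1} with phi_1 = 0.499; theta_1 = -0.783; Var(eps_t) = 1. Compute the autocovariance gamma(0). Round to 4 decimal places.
\gamma(0) = 1.1074

Multiply the model equation by X_{t-k} and take expectations. With theta_0 = psi_0 = 1 and psi_j the MA(infinity) weights, this gives
  gamma(k) - sum_i phi_i gamma(k-i) = c_k,
  c_k = sigma^2 * sum_{j=k..q} theta_j psi_{j-k}   (c_k = 0 for k > q),
using gamma(-m) = gamma(m).
psi-weights needed (psi_j = theta_j + sum_i phi_i psi_{j-i}):
  psi_1 = theta_1 + phi_1 = -0.783 + (0.499) = -0.284
Right-hand sides:
  c_0 = sigma^2 (1 + theta_1 psi_1) = 1 * (1 + (-0.783)(-0.284)) = 1 * 1.222372 = 1.222372
  c_1 = sigma^2 theta_1 = 1 * (-0.783) = -0.783
  c_2 = 0
Equations for k = 0 and k = 1 (AR order 1):
  gamma(0) = phi_1 gamma(1) + c_0
  gamma(1) = phi_1 gamma(0) + c_1
Substituting the second into the first: gamma(0) (1 - phi_1^2) = c_0 + phi_1 c_1, so
  gamma(0) = (c_0 + phi_1 c_1) / (1 - phi_1^2) = (1.222372 + (0.499)(-0.783)) / (1 - (0.499)^2) = 0.831655 / 0.750999 = 1.107398.
Therefore gamma(0) = 1.1074 (to 4 decimal places).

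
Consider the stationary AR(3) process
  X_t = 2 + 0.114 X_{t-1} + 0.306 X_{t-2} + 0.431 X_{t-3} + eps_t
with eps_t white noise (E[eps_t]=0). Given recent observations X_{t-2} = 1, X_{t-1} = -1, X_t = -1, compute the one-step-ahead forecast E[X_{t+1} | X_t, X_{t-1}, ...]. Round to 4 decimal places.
E[X_{t+1} \mid \mathcal F_t] = 2.0110

For an AR(p) model X_t = c + sum_i phi_i X_{t-i} + eps_t, the
one-step-ahead conditional mean is
  E[X_{t+1} | X_t, ...] = c + sum_i phi_i X_{t+1-i}.
Substitute known values:
  E[X_{t+1} | ...] = 2 + (0.114) * (-1) + (0.306) * (-1) + (0.431) * (1)
                   = 2.0110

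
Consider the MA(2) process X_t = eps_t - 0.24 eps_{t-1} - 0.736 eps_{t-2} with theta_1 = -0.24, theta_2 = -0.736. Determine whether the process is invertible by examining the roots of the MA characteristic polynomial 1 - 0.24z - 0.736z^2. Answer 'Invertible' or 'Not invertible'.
\text{Invertible}

The MA(q) characteristic polynomial is P(z) = 1 - 0.24z - 0.736z^2.
Invertibility requires all roots to lie outside the unit circle, i.e. |z| > 1 for every root.
Set 1 + (-0.24) z + (-0.736) z^2 = 0, i.e. a z^2 + b z + c = 0 with a = -0.736, b = -0.24, c = 1.
Discriminant D = b^2 - 4ac = (-0.24)^2 - 4*(-0.736)*1 = 0.0576 - (-2.944) = 3.0016.
D >= 0, so the roots are real: z = (-b +/- sqrt(D)) / (2a) = (0.24 +/- 1.732513) / (-1.472).
  z_1 = (0.24 + 1.732513) / (-1.472) = -1.34,   |z_1| = 1.34.
  z_2 = (0.24 - 1.732513) / (-1.472) = 1.0139,   |z_2| = 1.0139.
Moduli of all roots: 1.3400, 1.0139.
All moduli strictly greater than 1? Yes.
Verdict: Invertible.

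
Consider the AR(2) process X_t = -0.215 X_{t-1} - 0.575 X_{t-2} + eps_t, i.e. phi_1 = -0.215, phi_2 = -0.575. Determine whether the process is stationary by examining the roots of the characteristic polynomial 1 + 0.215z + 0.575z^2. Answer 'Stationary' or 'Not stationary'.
\text{Stationary}

The AR(p) characteristic polynomial is P(z) = 1 + 0.215z + 0.575z^2.
Stationarity requires all roots to lie outside the unit circle, i.e. |z| > 1 for every root.
Set 1 + (0.215) z + (0.575) z^2 = 0, i.e. a z^2 + b z + c = 0 with a = 0.575, b = 0.215, c = 1.
Discriminant D = b^2 - 4ac = (0.215)^2 - 4*(0.575)*1 = 0.046225 - (2.3) = -2.253775.
D < 0, so the roots are the complex-conjugate pair z = (-b +/- i sqrt(-D)) / (2a) = -0.187 +/- 1.3054i.
For a conjugate pair |z|^2 = z * conj(z) = (product of roots) = c/a = 1/(0.575) = 1.73913, so |z| = sqrt(1.73913) = 1.3188 for both roots.
Moduli of all roots: 1.3188, 1.3188.
All moduli strictly greater than 1? Yes.
Verdict: Stationary.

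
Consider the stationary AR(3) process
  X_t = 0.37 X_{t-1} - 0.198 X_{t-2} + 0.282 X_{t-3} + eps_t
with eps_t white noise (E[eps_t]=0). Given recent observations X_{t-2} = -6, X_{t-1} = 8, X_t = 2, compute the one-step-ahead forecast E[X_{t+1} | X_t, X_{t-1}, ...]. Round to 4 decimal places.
E[X_{t+1} \mid \mathcal F_t] = -2.5360

For an AR(p) model X_t = c + sum_i phi_i X_{t-i} + eps_t, the
one-step-ahead conditional mean is
  E[X_{t+1} | X_t, ...] = c + sum_i phi_i X_{t+1-i}.
Substitute known values:
  E[X_{t+1} | ...] = (0.37) * (2) + (-0.198) * (8) + (0.282) * (-6)
                   = -2.5360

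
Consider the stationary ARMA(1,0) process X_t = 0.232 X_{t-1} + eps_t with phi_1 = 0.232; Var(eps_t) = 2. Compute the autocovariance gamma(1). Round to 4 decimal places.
\gamma(1) = 0.4904

Multiply the model equation by X_{t-k} and take expectations. With theta_0 = psi_0 = 1 and psi_j the MA(infinity) weights, this gives
  gamma(k) - sum_i phi_i gamma(k-i) = c_k,
  c_k = sigma^2 * sum_{j=k..q} theta_j psi_{j-k}   (c_k = 0 for k > q),
using gamma(-m) = gamma(m).
Pure AR (q = 0): c_0 = sigma^2 = 2, c_k = 0 for k >= 1.
Equations for k = 0 and k = 1 (AR order 1):
  gamma(0) = phi_1 gamma(1) + c_0
  gamma(1) = phi_1 gamma(0) + c_1
Substituting the second into the first: gamma(0) (1 - phi_1^2) = c_0 + phi_1 c_1, so
  gamma(0) = c_0 / (1 - phi_1^2) = 2 / (1 - (0.232)^2) = 2 / 0.946176 = 2.113772.
  gamma(1) = phi_1 gamma(0) = (0.232)(2.113772) = 0.490395.
Therefore gamma(1) = 0.4904 (to 4 decimal places).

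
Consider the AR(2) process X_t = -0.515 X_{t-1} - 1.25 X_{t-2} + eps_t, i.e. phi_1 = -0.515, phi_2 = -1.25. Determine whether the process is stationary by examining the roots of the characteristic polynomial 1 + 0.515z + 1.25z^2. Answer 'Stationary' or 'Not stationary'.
\text{Not stationary}

The AR(p) characteristic polynomial is P(z) = 1 + 0.515z + 1.25z^2.
Stationarity requires all roots to lie outside the unit circle, i.e. |z| > 1 for every root.
Set 1 + (0.515) z + (1.25) z^2 = 0, i.e. a z^2 + b z + c = 0 with a = 1.25, b = 0.515, c = 1.
Discriminant D = b^2 - 4ac = (0.515)^2 - 4*(1.25)*1 = 0.265225 - (5) = -4.734775.
D < 0, so the roots are the complex-conjugate pair z = (-b +/- i sqrt(-D)) / (2a) = -0.206 +/- 0.8704i.
For a conjugate pair |z|^2 = z * conj(z) = (product of roots) = c/a = 1/(1.25) = 0.8, so |z| = sqrt(0.8) = 0.8944 for both roots.
Moduli of all roots: 0.8944, 0.8944.
All moduli strictly greater than 1? No.
Verdict: Not stationary.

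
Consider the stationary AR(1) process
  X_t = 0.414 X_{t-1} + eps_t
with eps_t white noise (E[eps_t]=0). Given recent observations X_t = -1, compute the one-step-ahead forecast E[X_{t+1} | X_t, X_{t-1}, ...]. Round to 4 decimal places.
E[X_{t+1} \mid \mathcal F_t] = -0.4140

For an AR(p) model X_t = c + sum_i phi_i X_{t-i} + eps_t, the
one-step-ahead conditional mean is
  E[X_{t+1} | X_t, ...] = c + sum_i phi_i X_{t+1-i}.
Substitute known values:
  E[X_{t+1} | ...] = (0.414) * (-1)
                   = -0.4140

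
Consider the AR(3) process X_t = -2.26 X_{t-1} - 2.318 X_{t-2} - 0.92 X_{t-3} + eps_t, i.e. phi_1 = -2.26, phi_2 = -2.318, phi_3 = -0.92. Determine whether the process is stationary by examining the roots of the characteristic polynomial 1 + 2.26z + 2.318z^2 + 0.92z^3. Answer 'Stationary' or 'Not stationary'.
\text{Not stationary}

The AR(p) characteristic polynomial is P(z) = 1 + 2.26z + 2.318z^2 + 0.92z^3.
Stationarity requires all roots to lie outside the unit circle, i.e. |z| > 1 for every root.
Degree 3: look for a simple real root z0 first, then factor out (1 - z/z0) and solve the remaining quadratic.
Testing z0 = -1.25: P(-1.25) = 1 + (2.26)(-1.25) + (2.318)(-1.25)^2 + (0.92)(-1.25)^3
  = 1 + (-2.825) + (3.621875) + (-1.796875) = 0.  So z_0 = -1.25 is a root, |z_0| = 1.25.
Divide out the factor (1 + 0.8 z) = (1 - z/z0) (since 1/z0 = -0.8):
  P(z) = (1 + 0.8 z)(1 + (1.46) z + (1.15) z^2)
  [check: z-coef 1.46 - (-0.8) = 2.26; z^2-coef 1.15 - (-0.8)(1.46) = 2.318; z^3-coef -(-0.8)(1.15) = 0.92.]
Remaining roots from the quadratic factor 1 + (1.46) z + (1.15) z^2:
  Set 1 + (1.46) z + (1.15) z^2 = 0, i.e. a z^2 + b z + c = 0 with a = 1.15, b = 1.46, c = 1.
  Discriminant D = b^2 - 4ac = (1.46)^2 - 4*(1.15)*1 = 2.1316 - (4.6) = -2.4684.
  D < 0, so the roots are the complex-conjugate pair z = (-b +/- i sqrt(-D)) / (2a) = -0.6348 +/- 0.6831i.
  For a conjugate pair |z|^2 = z * conj(z) = (product of roots) = c/a = 1/(1.15) = 0.869565, so |z| = sqrt(0.869565) = 0.9325 for both roots.
Moduli of all roots: 1.2500, 0.9325, 0.9325.
All moduli strictly greater than 1? No.
Verdict: Not stationary.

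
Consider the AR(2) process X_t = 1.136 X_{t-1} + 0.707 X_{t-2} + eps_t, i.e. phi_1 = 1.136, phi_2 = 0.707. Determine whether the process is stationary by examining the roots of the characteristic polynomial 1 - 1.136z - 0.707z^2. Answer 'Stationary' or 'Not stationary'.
\text{Not stationary}

The AR(p) characteristic polynomial is P(z) = 1 - 1.136z - 0.707z^2.
Stationarity requires all roots to lie outside the unit circle, i.e. |z| > 1 for every root.
Set 1 + (-1.136) z + (-0.707) z^2 = 0, i.e. a z^2 + b z + c = 0 with a = -0.707, b = -1.136, c = 1.
Discriminant D = b^2 - 4ac = (-1.136)^2 - 4*(-0.707)*1 = 1.290496 - (-2.828) = 4.118496.
D >= 0, so the roots are real: z = (-b +/- sqrt(D)) / (2a) = (1.136 +/- 2.029408) / (-1.414).
  z_1 = (1.136 + 2.029408) / (-1.414) = -2.2386,   |z_1| = 2.2386.
  z_2 = (1.136 - 2.029408) / (-1.414) = 0.6318,   |z_2| = 0.6318.
Moduli of all roots: 2.2386, 0.6318.
All moduli strictly greater than 1? No.
Verdict: Not stationary.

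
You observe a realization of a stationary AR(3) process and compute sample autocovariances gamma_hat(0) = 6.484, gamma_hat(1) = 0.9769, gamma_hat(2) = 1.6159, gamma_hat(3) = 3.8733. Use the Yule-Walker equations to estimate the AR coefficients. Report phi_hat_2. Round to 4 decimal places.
\hat\phi_{2} = 0.1650

The Yule-Walker equations for an AR(p) process read, in matrix form,
  Gamma_p phi = r_p,   with   (Gamma_p)_{ij} = gamma(|i - j|),
                       (r_p)_i = gamma(i),   i,j = 1..p.
Substitute the sample gammas (Toeplitz matrix and right-hand side of size 3):
  Gamma_p = [[6.484, 0.9769, 1.6159], [0.9769, 6.484, 0.9769], [1.6159, 0.9769, 6.484]]
  r_p     = [0.9769, 1.6159, 3.8733]
Written out (R1..R3):
  (R1) 6.484 phi_1 + 0.9769 phi_2 + 1.6159 phi_3 = 0.9769
  (R2) 0.9769 phi_1 + 6.484 phi_2 + 0.9769 phi_3 = 1.6159
  (R3) 1.6159 phi_1 + 0.9769 phi_2 + 6.484 phi_3 = 3.8733
Gaussian elimination:
  R2 <- R2 - (0.9769/6.484) R1 = R2 - (0.150663) R1:  6.336817 phi_2 + 0.733443 phi_3 = 1.468717
  R3 <- R3 - (1.6159/6.484) R1 = R3 - (0.249213) R1:  0.733443 phi_2 + 6.081296 phi_3 = 3.629843
  R3 <- R3 - (0.733443/6.336817) R2 = R3 - (0.115743) R2:  5.996405 phi_3 = 3.459849
Back-substitution:
  phi_hat_3 = 3.459849 / 5.996405 = 0.576987
  phi_hat_2 = (1.468717 - (0.733443)(0.576987)) / 6.336817 = 0.164993
  phi_hat_1 = (0.9769 - (0.9769)(0.164993) - (1.6159)(0.576987)) / 6.484 = -0.017988
So phi_hat = [-0.0180, 0.1650, 0.5770].
Therefore phi_hat_2 = 0.1650.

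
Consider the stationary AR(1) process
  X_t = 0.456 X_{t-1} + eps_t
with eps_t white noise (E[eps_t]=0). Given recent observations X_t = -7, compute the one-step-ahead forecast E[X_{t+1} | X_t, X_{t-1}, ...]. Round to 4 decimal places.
E[X_{t+1} \mid \mathcal F_t] = -3.1920

For an AR(p) model X_t = c + sum_i phi_i X_{t-i} + eps_t, the
one-step-ahead conditional mean is
  E[X_{t+1} | X_t, ...] = c + sum_i phi_i X_{t+1-i}.
Substitute known values:
  E[X_{t+1} | ...] = (0.456) * (-7)
                   = -3.1920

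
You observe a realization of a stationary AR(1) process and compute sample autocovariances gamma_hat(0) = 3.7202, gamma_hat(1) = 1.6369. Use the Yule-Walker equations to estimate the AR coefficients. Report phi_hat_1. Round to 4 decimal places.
\hat\phi_{1} = 0.4400

The Yule-Walker equations for an AR(p) process read, in matrix form,
  Gamma_p phi = r_p,   with   (Gamma_p)_{ij} = gamma(|i - j|),
                       (r_p)_i = gamma(i),   i,j = 1..p.
Substitute the sample gammas (Toeplitz matrix and right-hand side of size 1):
  Gamma_p = [[3.7202]]
  r_p     = [1.6369]
With p = 1 this is the single equation gamma(0) phi_1 = gamma(1):
  phi_hat_1 = gamma(1) / gamma(0) = 1.6369 / 3.7202 = 0.4400.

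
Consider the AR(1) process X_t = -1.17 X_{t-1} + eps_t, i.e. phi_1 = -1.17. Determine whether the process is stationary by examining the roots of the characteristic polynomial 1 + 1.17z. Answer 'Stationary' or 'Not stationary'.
\text{Not stationary}

The AR(p) characteristic polynomial is P(z) = 1 + 1.17z.
Stationarity requires all roots to lie outside the unit circle, i.e. |z| > 1 for every root.
This is linear in z: 1 + (1.17) z = 0  =>  z = -1/(1.17) = -0.854701,  |z| = 0.854701.
Moduli of all roots: 0.8547.
All moduli strictly greater than 1? No.
Verdict: Not stationary.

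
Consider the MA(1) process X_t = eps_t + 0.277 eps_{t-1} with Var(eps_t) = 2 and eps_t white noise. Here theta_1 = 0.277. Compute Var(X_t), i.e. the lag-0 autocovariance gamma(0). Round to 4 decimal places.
\gamma(0) = 2.1535

For an MA(q) process X_t = eps_t + sum_i theta_i eps_{t-i} with
Var(eps_t) = sigma^2, the variance is
  gamma(0) = sigma^2 * (1 + sum_i theta_i^2).
  sum_i theta_i^2 = (0.277)^2 = 0.076729.
  gamma(0) = 2 * (1 + 0.076729) = 2 * 1.076729 = 2.153458, which rounds to 2.1535.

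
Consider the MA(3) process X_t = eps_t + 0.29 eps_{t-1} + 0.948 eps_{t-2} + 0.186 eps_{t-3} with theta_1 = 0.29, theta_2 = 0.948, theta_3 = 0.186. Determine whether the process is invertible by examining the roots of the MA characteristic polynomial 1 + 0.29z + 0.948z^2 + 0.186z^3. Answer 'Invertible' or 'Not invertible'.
\text{Invertible}

The MA(q) characteristic polynomial is P(z) = 1 + 0.29z + 0.948z^2 + 0.186z^3.
Invertibility requires all roots to lie outside the unit circle, i.e. |z| > 1 for every root.
Degree 3: look for a simple real root z0 first, then factor out (1 - z/z0) and solve the remaining quadratic.
Testing z0 = -5: P(-5) = 1 + (0.29)(-5) + (0.948)(-5)^2 + (0.186)(-5)^3
  = 1 + (-1.45) + (23.7) + (-23.25) = 0.  So z_0 = -5 is a root, |z_0| = 5.
Divide out the factor (1 + 0.2 z) = (1 - z/z0) (since 1/z0 = -0.2):
  P(z) = (1 + 0.2 z)(1 + (0.09) z + (0.93) z^2)
  [check: z-coef 0.09 - (-0.2) = 0.29; z^2-coef 0.93 - (-0.2)(0.09) = 0.948; z^3-coef -(-0.2)(0.93) = 0.186.]
Remaining roots from the quadratic factor 1 + (0.09) z + (0.93) z^2:
  Set 1 + (0.09) z + (0.93) z^2 = 0, i.e. a z^2 + b z + c = 0 with a = 0.93, b = 0.09, c = 1.
  Discriminant D = b^2 - 4ac = (0.09)^2 - 4*(0.93)*1 = 0.0081 - (3.72) = -3.7119.
  D < 0, so the roots are the complex-conjugate pair z = (-b +/- i sqrt(-D)) / (2a) = -0.0484 +/- 1.0358i.
  For a conjugate pair |z|^2 = z * conj(z) = (product of roots) = c/a = 1/(0.93) = 1.075269, so |z| = sqrt(1.075269) = 1.037 for both roots.
Moduli of all roots: 5.0000, 1.0370, 1.0370.
All moduli strictly greater than 1? Yes.
Verdict: Invertible.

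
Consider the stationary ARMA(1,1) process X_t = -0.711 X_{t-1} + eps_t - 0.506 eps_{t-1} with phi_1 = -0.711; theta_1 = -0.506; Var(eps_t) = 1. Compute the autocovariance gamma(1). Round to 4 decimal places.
\gamma(1) = -3.3466

Multiply the model equation by X_{t-k} and take expectations. With theta_0 = psi_0 = 1 and psi_j the MA(infinity) weights, this gives
  gamma(k) - sum_i phi_i gamma(k-i) = c_k,
  c_k = sigma^2 * sum_{j=k..q} theta_j psi_{j-k}   (c_k = 0 for k > q),
using gamma(-m) = gamma(m).
psi-weights needed (psi_j = theta_j + sum_i phi_i psi_{j-i}):
  psi_1 = theta_1 + phi_1 = -0.506 + (-0.711) = -1.217
Right-hand sides:
  c_0 = sigma^2 (1 + theta_1 psi_1) = 1 * (1 + (-0.506)(-1.217)) = 1 * 1.615802 = 1.615802
  c_1 = sigma^2 theta_1 = 1 * (-0.506) = -0.506
  c_2 = 0
Equations for k = 0 and k = 1 (AR order 1):
  gamma(0) = phi_1 gamma(1) + c_0
  gamma(1) = phi_1 gamma(0) + c_1
Substituting the second into the first: gamma(0) (1 - phi_1^2) = c_0 + phi_1 c_1, so
  gamma(0) = (c_0 + phi_1 c_1) / (1 - phi_1^2) = (1.615802 + (-0.711)(-0.506)) / (1 - (-0.711)^2) = 1.975568 / 0.494479 = 3.995252.
  gamma(1) = phi_1 gamma(0) + c_1 = (-0.711)(3.995252) + (-0.506) = -3.346624.
Therefore gamma(1) = -3.3466 (to 4 decimal places).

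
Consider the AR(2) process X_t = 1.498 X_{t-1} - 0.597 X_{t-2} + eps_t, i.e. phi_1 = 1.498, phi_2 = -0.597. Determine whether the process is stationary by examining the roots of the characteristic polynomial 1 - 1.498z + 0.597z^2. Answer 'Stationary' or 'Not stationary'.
\text{Stationary}

The AR(p) characteristic polynomial is P(z) = 1 - 1.498z + 0.597z^2.
Stationarity requires all roots to lie outside the unit circle, i.e. |z| > 1 for every root.
Set 1 + (-1.498) z + (0.597) z^2 = 0, i.e. a z^2 + b z + c = 0 with a = 0.597, b = -1.498, c = 1.
Discriminant D = b^2 - 4ac = (-1.498)^2 - 4*(0.597)*1 = 2.244004 - (2.388) = -0.143996.
D < 0, so the roots are the complex-conjugate pair z = (-b +/- i sqrt(-D)) / (2a) = 1.2546 +/- 0.3178i.
For a conjugate pair |z|^2 = z * conj(z) = (product of roots) = c/a = 1/(0.597) = 1.675042, so |z| = sqrt(1.675042) = 1.2942 for both roots.
Moduli of all roots: 1.2942, 1.2942.
All moduli strictly greater than 1? Yes.
Verdict: Stationary.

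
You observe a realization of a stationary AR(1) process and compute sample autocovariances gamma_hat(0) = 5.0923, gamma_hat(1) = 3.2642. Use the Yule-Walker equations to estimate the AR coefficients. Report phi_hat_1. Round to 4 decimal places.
\hat\phi_{1} = 0.6410

The Yule-Walker equations for an AR(p) process read, in matrix form,
  Gamma_p phi = r_p,   with   (Gamma_p)_{ij} = gamma(|i - j|),
                       (r_p)_i = gamma(i),   i,j = 1..p.
Substitute the sample gammas (Toeplitz matrix and right-hand side of size 1):
  Gamma_p = [[5.0923]]
  r_p     = [3.2642]
With p = 1 this is the single equation gamma(0) phi_1 = gamma(1):
  phi_hat_1 = gamma(1) / gamma(0) = 3.2642 / 5.0923 = 0.6410.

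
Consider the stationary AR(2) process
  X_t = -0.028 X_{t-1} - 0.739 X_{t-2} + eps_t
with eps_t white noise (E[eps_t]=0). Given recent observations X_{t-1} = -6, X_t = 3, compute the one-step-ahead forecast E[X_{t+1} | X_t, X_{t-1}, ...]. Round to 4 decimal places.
E[X_{t+1} \mid \mathcal F_t] = 4.3500

For an AR(p) model X_t = c + sum_i phi_i X_{t-i} + eps_t, the
one-step-ahead conditional mean is
  E[X_{t+1} | X_t, ...] = c + sum_i phi_i X_{t+1-i}.
Substitute known values:
  E[X_{t+1} | ...] = (-0.028) * (3) + (-0.739) * (-6)
                   = 4.3500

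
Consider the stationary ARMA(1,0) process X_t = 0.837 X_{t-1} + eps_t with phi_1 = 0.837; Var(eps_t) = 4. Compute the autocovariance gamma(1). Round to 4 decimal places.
\gamma(1) = 11.1812

Multiply the model equation by X_{t-k} and take expectations. With theta_0 = psi_0 = 1 and psi_j the MA(infinity) weights, this gives
  gamma(k) - sum_i phi_i gamma(k-i) = c_k,
  c_k = sigma^2 * sum_{j=k..q} theta_j psi_{j-k}   (c_k = 0 for k > q),
using gamma(-m) = gamma(m).
Pure AR (q = 0): c_0 = sigma^2 = 4, c_k = 0 for k >= 1.
Equations for k = 0 and k = 1 (AR order 1):
  gamma(0) = phi_1 gamma(1) + c_0
  gamma(1) = phi_1 gamma(0) + c_1
Substituting the second into the first: gamma(0) (1 - phi_1^2) = c_0 + phi_1 c_1, so
  gamma(0) = c_0 / (1 - phi_1^2) = 4 / (1 - (0.837)^2) = 4 / 0.299431 = 13.35867.
  gamma(1) = phi_1 gamma(0) = (0.837)(13.35867) = 11.181207.
Therefore gamma(1) = 11.1812 (to 4 decimal places).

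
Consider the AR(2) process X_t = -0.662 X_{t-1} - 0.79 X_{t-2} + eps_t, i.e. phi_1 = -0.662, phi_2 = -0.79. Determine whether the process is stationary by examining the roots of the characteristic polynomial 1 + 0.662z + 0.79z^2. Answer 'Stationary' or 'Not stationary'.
\text{Stationary}

The AR(p) characteristic polynomial is P(z) = 1 + 0.662z + 0.79z^2.
Stationarity requires all roots to lie outside the unit circle, i.e. |z| > 1 for every root.
Set 1 + (0.662) z + (0.79) z^2 = 0, i.e. a z^2 + b z + c = 0 with a = 0.79, b = 0.662, c = 1.
Discriminant D = b^2 - 4ac = (0.662)^2 - 4*(0.79)*1 = 0.438244 - (3.16) = -2.721756.
D < 0, so the roots are the complex-conjugate pair z = (-b +/- i sqrt(-D)) / (2a) = -0.419 +/- 1.0442i.
For a conjugate pair |z|^2 = z * conj(z) = (product of roots) = c/a = 1/(0.79) = 1.265823, so |z| = sqrt(1.265823) = 1.1251 for both roots.
Moduli of all roots: 1.1251, 1.1251.
All moduli strictly greater than 1? Yes.
Verdict: Stationary.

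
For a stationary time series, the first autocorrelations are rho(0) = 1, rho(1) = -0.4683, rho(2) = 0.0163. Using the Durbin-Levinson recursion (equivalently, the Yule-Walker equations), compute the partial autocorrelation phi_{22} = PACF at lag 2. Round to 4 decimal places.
\phi_{22} = -0.2600

The PACF at lag k is phi_{kk}, the last component of the solution
to the Yule-Walker system G_k phi = r_k where
  (G_k)_{ij} = rho(|i - j|), (r_k)_i = rho(i), i,j = 1..k.
Equivalently, Durbin-Levinson gives phi_{kk} iteratively:
  phi_{11} = rho(1)
  phi_{kk} = [rho(k) - sum_{j=1..k-1} phi_{k-1,j} rho(k-j)]
            / [1 - sum_{j=1..k-1} phi_{k-1,j} rho(j)],
  phi_{k,j} = phi_{k-1,j} - phi_{kk} phi_{k-1,k-j},  j = 1..k-1.
Step k = 1:
  phi_11 = rho(1) = -0.4683.
Step k = 2:
  phi_22 = [rho(2) - phi_11 rho(1)] / [1 - phi_11 rho(1)] = [0.0163 - (-0.4683)(-0.4683)] / [1 - (-0.4683)(-0.4683)]
         = -0.20300489 / 0.78069511 = -0.26.
Therefore phi_{22} = -0.2600.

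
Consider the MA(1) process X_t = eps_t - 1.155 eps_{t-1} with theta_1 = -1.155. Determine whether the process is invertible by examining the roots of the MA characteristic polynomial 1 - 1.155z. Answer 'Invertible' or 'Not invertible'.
\text{Not invertible}

The MA(q) characteristic polynomial is P(z) = 1 - 1.155z.
Invertibility requires all roots to lie outside the unit circle, i.e. |z| > 1 for every root.
This is linear in z: 1 + (-1.155) z = 0  =>  z = -1/(-1.155) = 0.865801,  |z| = 0.865801.
Moduli of all roots: 0.8658.
All moduli strictly greater than 1? No.
Verdict: Not invertible.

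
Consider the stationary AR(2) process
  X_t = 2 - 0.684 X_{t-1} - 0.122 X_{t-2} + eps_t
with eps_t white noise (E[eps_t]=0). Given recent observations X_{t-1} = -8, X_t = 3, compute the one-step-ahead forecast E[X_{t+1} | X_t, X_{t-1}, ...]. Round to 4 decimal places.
E[X_{t+1} \mid \mathcal F_t] = 0.9240

For an AR(p) model X_t = c + sum_i phi_i X_{t-i} + eps_t, the
one-step-ahead conditional mean is
  E[X_{t+1} | X_t, ...] = c + sum_i phi_i X_{t+1-i}.
Substitute known values:
  E[X_{t+1} | ...] = 2 + (-0.684) * (3) + (-0.122) * (-8)
                   = 0.9240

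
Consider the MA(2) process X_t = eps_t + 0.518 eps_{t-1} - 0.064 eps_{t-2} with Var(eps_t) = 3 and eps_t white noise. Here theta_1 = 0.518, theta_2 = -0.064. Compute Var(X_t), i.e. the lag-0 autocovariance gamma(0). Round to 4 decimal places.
\gamma(0) = 3.8173

For an MA(q) process X_t = eps_t + sum_i theta_i eps_{t-i} with
Var(eps_t) = sigma^2, the variance is
  gamma(0) = sigma^2 * (1 + sum_i theta_i^2).
  sum_i theta_i^2 = (0.518)^2 + (-0.064)^2 = 0.268324 + 0.004096 = 0.27242.
  gamma(0) = 3 * (1 + 0.27242) = 3 * 1.27242 = 3.81726, which rounds to 3.8173.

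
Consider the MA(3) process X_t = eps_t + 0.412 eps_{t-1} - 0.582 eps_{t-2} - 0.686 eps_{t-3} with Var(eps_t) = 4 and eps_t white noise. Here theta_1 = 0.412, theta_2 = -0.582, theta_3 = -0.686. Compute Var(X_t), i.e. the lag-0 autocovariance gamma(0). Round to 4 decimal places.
\gamma(0) = 7.9163

For an MA(q) process X_t = eps_t + sum_i theta_i eps_{t-i} with
Var(eps_t) = sigma^2, the variance is
  gamma(0) = sigma^2 * (1 + sum_i theta_i^2).
  sum_i theta_i^2 = (0.412)^2 + (-0.582)^2 + (-0.686)^2 = 0.169744 + 0.338724 + 0.470596 = 0.979064.
  gamma(0) = 4 * (1 + 0.979064) = 4 * 1.979064 = 7.916256, which rounds to 7.9163.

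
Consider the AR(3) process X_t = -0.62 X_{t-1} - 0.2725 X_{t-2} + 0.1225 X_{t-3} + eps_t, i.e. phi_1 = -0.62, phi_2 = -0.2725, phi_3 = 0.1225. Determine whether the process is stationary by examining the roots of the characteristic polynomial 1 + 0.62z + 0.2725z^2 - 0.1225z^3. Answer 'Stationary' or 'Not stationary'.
\text{Stationary}

The AR(p) characteristic polynomial is P(z) = 1 + 0.62z + 0.2725z^2 - 0.1225z^3.
Stationarity requires all roots to lie outside the unit circle, i.e. |z| > 1 for every root.
Degree 3: look for a simple real root z0 first, then factor out (1 - z/z0) and solve the remaining quadratic.
Testing z0 = 4: P(4) = 1 + (0.62)(4) + (0.2725)(4)^2 + (-0.1225)(4)^3
  = 1 + (2.48) + (4.36) + (-7.84) = 0.  So z_0 = 4 is a root, |z_0| = 4.
Divide out the factor (1 - 0.25 z) = (1 - z/z0) (since 1/z0 = 0.25):
  P(z) = (1 - 0.25 z)(1 + (0.87) z + (0.49) z^2)
  [check: z-coef 0.87 - (0.25) = 0.62; z^2-coef 0.49 - (0.25)(0.87) = 0.2725; z^3-coef -(0.25)(0.49) = -0.1225.]
Remaining roots from the quadratic factor 1 + (0.87) z + (0.49) z^2:
  Set 1 + (0.87) z + (0.49) z^2 = 0, i.e. a z^2 + b z + c = 0 with a = 0.49, b = 0.87, c = 1.
  Discriminant D = b^2 - 4ac = (0.87)^2 - 4*(0.49)*1 = 0.7569 - (1.96) = -1.2031.
  D < 0, so the roots are the complex-conjugate pair z = (-b +/- i sqrt(-D)) / (2a) = -0.8878 +/- 1.1192i.
  For a conjugate pair |z|^2 = z * conj(z) = (product of roots) = c/a = 1/(0.49) = 2.040816, so |z| = sqrt(2.040816) = 1.4286 for both roots.
Moduli of all roots: 4.0000, 1.4286, 1.4286.
All moduli strictly greater than 1? Yes.
Verdict: Stationary.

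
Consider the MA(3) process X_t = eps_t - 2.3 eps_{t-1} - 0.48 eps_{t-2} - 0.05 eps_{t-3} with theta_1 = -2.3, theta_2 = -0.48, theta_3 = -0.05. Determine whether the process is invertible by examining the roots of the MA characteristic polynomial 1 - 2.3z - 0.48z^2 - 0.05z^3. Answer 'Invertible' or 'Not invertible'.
\text{Not invertible}

The MA(q) characteristic polynomial is P(z) = 1 - 2.3z - 0.48z^2 - 0.05z^3.
Invertibility requires all roots to lie outside the unit circle, i.e. |z| > 1 for every root.
Degree 3: look for a simple real root z0 first, then factor out (1 - z/z0) and solve the remaining quadratic.
Testing z0 = 0.4: P(0.4) = 1 + (-2.3)(0.4) + (-0.48)(0.4)^2 + (-0.05)(0.4)^3
  = 1 + (-0.92) + (-0.0768) + (-0.0032) = 0.  So z_0 = 0.4 is a root, |z_0| = 0.4.
Divide out the factor (1 - 2.5 z) = (1 - z/z0) (since 1/z0 = 2.5):
  P(z) = (1 - 2.5 z)(1 + (0.2) z + (0.02) z^2)
  [check: z-coef 0.2 - (2.5) = -2.3; z^2-coef 0.02 - (2.5)(0.2) = -0.48; z^3-coef -(2.5)(0.02) = -0.05.]
Remaining roots from the quadratic factor 1 + (0.2) z + (0.02) z^2:
  Set 1 + (0.2) z + (0.02) z^2 = 0, i.e. a z^2 + b z + c = 0 with a = 0.02, b = 0.2, c = 1.
  Discriminant D = b^2 - 4ac = (0.2)^2 - 4*(0.02)*1 = 0.04 - (0.08) = -0.04.
  D < 0, so the roots are the complex-conjugate pair z = (-b +/- i sqrt(-D)) / (2a) = -5 +/- 5i.
  For a conjugate pair |z|^2 = z * conj(z) = (product of roots) = c/a = 1/(0.02) = 50, so |z| = sqrt(50) = 7.0711 for both roots.
Moduli of all roots: 0.4000, 7.0711, 7.0711.
All moduli strictly greater than 1? No.
Verdict: Not invertible.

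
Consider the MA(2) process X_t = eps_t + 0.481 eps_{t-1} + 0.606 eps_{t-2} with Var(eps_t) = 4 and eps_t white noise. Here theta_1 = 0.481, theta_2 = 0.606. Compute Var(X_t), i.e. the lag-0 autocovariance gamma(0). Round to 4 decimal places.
\gamma(0) = 6.3944

For an MA(q) process X_t = eps_t + sum_i theta_i eps_{t-i} with
Var(eps_t) = sigma^2, the variance is
  gamma(0) = sigma^2 * (1 + sum_i theta_i^2).
  sum_i theta_i^2 = (0.481)^2 + (0.606)^2 = 0.231361 + 0.367236 = 0.598597.
  gamma(0) = 4 * (1 + 0.598597) = 4 * 1.598597 = 6.394388, which rounds to 6.3944.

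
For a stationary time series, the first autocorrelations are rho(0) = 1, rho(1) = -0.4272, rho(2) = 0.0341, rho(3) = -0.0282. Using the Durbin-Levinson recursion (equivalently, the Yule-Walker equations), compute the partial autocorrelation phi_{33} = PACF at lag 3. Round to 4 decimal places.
\phi_{33} = -0.1120

The PACF at lag k is phi_{kk}, the last component of the solution
to the Yule-Walker system G_k phi = r_k where
  (G_k)_{ij} = rho(|i - j|), (r_k)_i = rho(i), i,j = 1..k.
Equivalently, Durbin-Levinson gives phi_{kk} iteratively:
  phi_{11} = rho(1)
  phi_{kk} = [rho(k) - sum_{j=1..k-1} phi_{k-1,j} rho(k-j)]
            / [1 - sum_{j=1..k-1} phi_{k-1,j} rho(j)],
  phi_{k,j} = phi_{k-1,j} - phi_{kk} phi_{k-1,k-j},  j = 1..k-1.
Step k = 1:
  phi_11 = rho(1) = -0.4272.
Step k = 2:
  phi_22 = [rho(2) - phi_11 rho(1)] / [1 - phi_11 rho(1)] = [0.0341 - (-0.4272)(-0.4272)] / [1 - (-0.4272)(-0.4272)]
         = -0.14839984 / 0.81750016 = -0.181529.
  Update: phi_21 = phi_11 - phi_22 phi_11 = -0.4272 - (-0.181529)(-0.4272) = -0.504749.
Step k = 3:
  phi_33 = [rho(3) - phi_21 rho(2) - phi_22 rho(1)] / [1 - phi_21 rho(1) - phi_22 rho(2)]
    numerator   = -0.0282 - (-0.504749)(0.0341) - (-0.181529)(-0.4272) = -0.08853717
    denominator = 1 - (-0.504749)(-0.4272) - (-0.181529)(0.0341) = 0.79056131
  phi_33 = -0.08853717 / 0.79056131 = -0.112.
Therefore phi_{33} = -0.1120.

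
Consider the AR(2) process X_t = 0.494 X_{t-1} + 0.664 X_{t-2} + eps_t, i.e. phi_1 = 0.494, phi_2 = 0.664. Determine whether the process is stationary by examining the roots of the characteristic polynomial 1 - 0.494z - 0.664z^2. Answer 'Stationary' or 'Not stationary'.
\text{Not stationary}

The AR(p) characteristic polynomial is P(z) = 1 - 0.494z - 0.664z^2.
Stationarity requires all roots to lie outside the unit circle, i.e. |z| > 1 for every root.
Set 1 + (-0.494) z + (-0.664) z^2 = 0, i.e. a z^2 + b z + c = 0 with a = -0.664, b = -0.494, c = 1.
Discriminant D = b^2 - 4ac = (-0.494)^2 - 4*(-0.664)*1 = 0.244036 - (-2.656) = 2.900036.
D >= 0, so the roots are real: z = (-b +/- sqrt(D)) / (2a) = (0.494 +/- 1.702949) / (-1.328).
  z_1 = (0.494 + 1.702949) / (-1.328) = -1.6543,   |z_1| = 1.6543.
  z_2 = (0.494 - 1.702949) / (-1.328) = 0.9104,   |z_2| = 0.9104.
Moduli of all roots: 1.6543, 0.9104.
All moduli strictly greater than 1? No.
Verdict: Not stationary.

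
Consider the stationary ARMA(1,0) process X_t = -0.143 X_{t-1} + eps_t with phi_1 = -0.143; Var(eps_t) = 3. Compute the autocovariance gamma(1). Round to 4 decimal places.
\gamma(1) = -0.4380

Multiply the model equation by X_{t-k} and take expectations. With theta_0 = psi_0 = 1 and psi_j the MA(infinity) weights, this gives
  gamma(k) - sum_i phi_i gamma(k-i) = c_k,
  c_k = sigma^2 * sum_{j=k..q} theta_j psi_{j-k}   (c_k = 0 for k > q),
using gamma(-m) = gamma(m).
Pure AR (q = 0): c_0 = sigma^2 = 3, c_k = 0 for k >= 1.
Equations for k = 0 and k = 1 (AR order 1):
  gamma(0) = phi_1 gamma(1) + c_0
  gamma(1) = phi_1 gamma(0) + c_1
Substituting the second into the first: gamma(0) (1 - phi_1^2) = c_0 + phi_1 c_1, so
  gamma(0) = c_0 / (1 - phi_1^2) = 3 / (1 - (-0.143)^2) = 3 / 0.979551 = 3.062628.
  gamma(1) = phi_1 gamma(0) = (-0.143)(3.062628) = -0.437956.
Therefore gamma(1) = -0.4380 (to 4 decimal places).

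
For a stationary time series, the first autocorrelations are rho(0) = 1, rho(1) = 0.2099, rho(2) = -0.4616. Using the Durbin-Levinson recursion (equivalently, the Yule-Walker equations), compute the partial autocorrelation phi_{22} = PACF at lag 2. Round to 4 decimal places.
\phi_{22} = -0.5290

The PACF at lag k is phi_{kk}, the last component of the solution
to the Yule-Walker system G_k phi = r_k where
  (G_k)_{ij} = rho(|i - j|), (r_k)_i = rho(i), i,j = 1..k.
Equivalently, Durbin-Levinson gives phi_{kk} iteratively:
  phi_{11} = rho(1)
  phi_{kk} = [rho(k) - sum_{j=1..k-1} phi_{k-1,j} rho(k-j)]
            / [1 - sum_{j=1..k-1} phi_{k-1,j} rho(j)],
  phi_{k,j} = phi_{k-1,j} - phi_{kk} phi_{k-1,k-j},  j = 1..k-1.
Step k = 1:
  phi_11 = rho(1) = 0.2099.
Step k = 2:
  phi_22 = [rho(2) - phi_11 rho(1)] / [1 - phi_11 rho(1)] = [-0.4616 - (0.2099)(0.2099)] / [1 - (0.2099)(0.2099)]
         = -0.50565801 / 0.95594199 = -0.529.
Therefore phi_{22} = -0.5290.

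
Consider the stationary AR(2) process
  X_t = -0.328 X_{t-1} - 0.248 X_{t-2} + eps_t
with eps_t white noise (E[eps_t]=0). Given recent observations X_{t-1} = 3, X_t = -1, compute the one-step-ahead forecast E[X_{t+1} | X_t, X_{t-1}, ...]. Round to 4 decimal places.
E[X_{t+1} \mid \mathcal F_t] = -0.4160

For an AR(p) model X_t = c + sum_i phi_i X_{t-i} + eps_t, the
one-step-ahead conditional mean is
  E[X_{t+1} | X_t, ...] = c + sum_i phi_i X_{t+1-i}.
Substitute known values:
  E[X_{t+1} | ...] = (-0.328) * (-1) + (-0.248) * (3)
                   = -0.4160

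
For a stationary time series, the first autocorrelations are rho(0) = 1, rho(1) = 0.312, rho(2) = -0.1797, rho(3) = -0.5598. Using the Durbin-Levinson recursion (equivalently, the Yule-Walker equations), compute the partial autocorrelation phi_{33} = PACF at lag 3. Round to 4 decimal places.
\phi_{33} = -0.4779

The PACF at lag k is phi_{kk}, the last component of the solution
to the Yule-Walker system G_k phi = r_k where
  (G_k)_{ij} = rho(|i - j|), (r_k)_i = rho(i), i,j = 1..k.
Equivalently, Durbin-Levinson gives phi_{kk} iteratively:
  phi_{11} = rho(1)
  phi_{kk} = [rho(k) - sum_{j=1..k-1} phi_{k-1,j} rho(k-j)]
            / [1 - sum_{j=1..k-1} phi_{k-1,j} rho(j)],
  phi_{k,j} = phi_{k-1,j} - phi_{kk} phi_{k-1,k-j},  j = 1..k-1.
Step k = 1:
  phi_11 = rho(1) = 0.312.
Step k = 2:
  phi_22 = [rho(2) - phi_11 rho(1)] / [1 - phi_11 rho(1)] = [-0.1797 - (0.312)(0.312)] / [1 - (0.312)(0.312)]
         = -0.277044 / 0.902656 = -0.306921.
  Update: phi_21 = phi_11 - phi_22 phi_11 = 0.312 - (-0.306921)(0.312) = 0.407759.
Step k = 3:
  phi_33 = [rho(3) - phi_21 rho(2) - phi_22 rho(1)] / [1 - phi_21 rho(1) - phi_22 rho(2)]
    numerator   = -0.5598 - (0.407759)(-0.1797) - (-0.306921)(0.312) = -0.39076633
    denominator = 1 - (0.407759)(0.312) - (-0.306921)(-0.1797) = 0.8176254
  phi_33 = -0.39076633 / 0.8176254 = -0.4779.
Therefore phi_{33} = -0.4779.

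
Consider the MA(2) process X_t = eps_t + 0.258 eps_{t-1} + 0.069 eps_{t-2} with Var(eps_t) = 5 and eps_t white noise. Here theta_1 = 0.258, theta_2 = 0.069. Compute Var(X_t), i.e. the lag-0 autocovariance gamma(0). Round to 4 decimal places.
\gamma(0) = 5.3566

For an MA(q) process X_t = eps_t + sum_i theta_i eps_{t-i} with
Var(eps_t) = sigma^2, the variance is
  gamma(0) = sigma^2 * (1 + sum_i theta_i^2).
  sum_i theta_i^2 = (0.258)^2 + (0.069)^2 = 0.066564 + 0.004761 = 0.071325.
  gamma(0) = 5 * (1 + 0.071325) = 5 * 1.071325 = 5.356625, which rounds to 5.3566.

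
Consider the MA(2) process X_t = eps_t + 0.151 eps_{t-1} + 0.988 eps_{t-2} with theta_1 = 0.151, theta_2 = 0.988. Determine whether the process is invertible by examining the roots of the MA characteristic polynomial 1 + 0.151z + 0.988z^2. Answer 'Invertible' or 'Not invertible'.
\text{Invertible}

The MA(q) characteristic polynomial is P(z) = 1 + 0.151z + 0.988z^2.
Invertibility requires all roots to lie outside the unit circle, i.e. |z| > 1 for every root.
Set 1 + (0.151) z + (0.988) z^2 = 0, i.e. a z^2 + b z + c = 0 with a = 0.988, b = 0.151, c = 1.
Discriminant D = b^2 - 4ac = (0.151)^2 - 4*(0.988)*1 = 0.022801 - (3.952) = -3.929199.
D < 0, so the roots are the complex-conjugate pair z = (-b +/- i sqrt(-D)) / (2a) = -0.0764 +/- 1.0031i.
For a conjugate pair |z|^2 = z * conj(z) = (product of roots) = c/a = 1/(0.988) = 1.012146, so |z| = sqrt(1.012146) = 1.0061 for both roots.
Moduli of all roots: 1.0061, 1.0061.
All moduli strictly greater than 1? Yes.
Verdict: Invertible.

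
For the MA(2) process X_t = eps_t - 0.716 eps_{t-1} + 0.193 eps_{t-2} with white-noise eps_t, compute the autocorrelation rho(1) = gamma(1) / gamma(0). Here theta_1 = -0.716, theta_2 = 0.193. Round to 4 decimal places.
\rho(1) = -0.5511

For an MA(q) process with theta_0 = 1, the autocovariance is
  gamma(k) = sigma^2 * sum_{i=0..q-k} theta_i * theta_{i+k},
and rho(k) = gamma(k) / gamma(0). Sigma^2 cancels.
  numerator   = (1)*(-0.716) + (-0.716)*(0.193) = -0.854188.
  denominator = (1)^2 + (-0.716)^2 + (0.193)^2 = 1.549905.
  rho(1) = -0.854188 / 1.549905 = -0.5511.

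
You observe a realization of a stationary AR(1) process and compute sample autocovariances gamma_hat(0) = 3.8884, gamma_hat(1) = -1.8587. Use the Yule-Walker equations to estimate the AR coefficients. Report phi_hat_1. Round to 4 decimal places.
\hat\phi_{1} = -0.4780

The Yule-Walker equations for an AR(p) process read, in matrix form,
  Gamma_p phi = r_p,   with   (Gamma_p)_{ij} = gamma(|i - j|),
                       (r_p)_i = gamma(i),   i,j = 1..p.
Substitute the sample gammas (Toeplitz matrix and right-hand side of size 1):
  Gamma_p = [[3.8884]]
  r_p     = [-1.8587]
With p = 1 this is the single equation gamma(0) phi_1 = gamma(1):
  phi_hat_1 = gamma(1) / gamma(0) = -1.8587 / 3.8884 = -0.4780.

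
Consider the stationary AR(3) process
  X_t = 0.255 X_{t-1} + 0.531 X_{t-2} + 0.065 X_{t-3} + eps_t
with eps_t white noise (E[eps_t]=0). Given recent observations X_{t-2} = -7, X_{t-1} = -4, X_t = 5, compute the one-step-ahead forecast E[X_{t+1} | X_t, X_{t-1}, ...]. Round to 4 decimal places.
E[X_{t+1} \mid \mathcal F_t] = -1.3040

For an AR(p) model X_t = c + sum_i phi_i X_{t-i} + eps_t, the
one-step-ahead conditional mean is
  E[X_{t+1} | X_t, ...] = c + sum_i phi_i X_{t+1-i}.
Substitute known values:
  E[X_{t+1} | ...] = (0.255) * (5) + (0.531) * (-4) + (0.065) * (-7)
                   = -1.3040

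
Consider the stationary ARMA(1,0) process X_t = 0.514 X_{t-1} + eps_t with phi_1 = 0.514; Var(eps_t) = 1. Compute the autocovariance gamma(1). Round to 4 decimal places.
\gamma(1) = 0.6986

Multiply the model equation by X_{t-k} and take expectations. With theta_0 = psi_0 = 1 and psi_j the MA(infinity) weights, this gives
  gamma(k) - sum_i phi_i gamma(k-i) = c_k,
  c_k = sigma^2 * sum_{j=k..q} theta_j psi_{j-k}   (c_k = 0 for k > q),
using gamma(-m) = gamma(m).
Pure AR (q = 0): c_0 = sigma^2 = 1, c_k = 0 for k >= 1.
Equations for k = 0 and k = 1 (AR order 1):
  gamma(0) = phi_1 gamma(1) + c_0
  gamma(1) = phi_1 gamma(0) + c_1
Substituting the second into the first: gamma(0) (1 - phi_1^2) = c_0 + phi_1 c_1, so
  gamma(0) = c_0 / (1 - phi_1^2) = 1 / (1 - (0.514)^2) = 1 / 0.735804 = 1.359058.
  gamma(1) = phi_1 gamma(0) = (0.514)(1.359058) = 0.698556.
Therefore gamma(1) = 0.6986 (to 4 decimal places).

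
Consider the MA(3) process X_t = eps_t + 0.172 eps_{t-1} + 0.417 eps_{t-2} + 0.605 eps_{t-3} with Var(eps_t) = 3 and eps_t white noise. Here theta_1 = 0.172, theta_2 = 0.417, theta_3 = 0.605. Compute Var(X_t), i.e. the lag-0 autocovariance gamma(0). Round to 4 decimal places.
\gamma(0) = 4.7085

For an MA(q) process X_t = eps_t + sum_i theta_i eps_{t-i} with
Var(eps_t) = sigma^2, the variance is
  gamma(0) = sigma^2 * (1 + sum_i theta_i^2).
  sum_i theta_i^2 = (0.172)^2 + (0.417)^2 + (0.605)^2 = 0.029584 + 0.173889 + 0.366025 = 0.569498.
  gamma(0) = 3 * (1 + 0.569498) = 3 * 1.569498 = 4.708494, which rounds to 4.7085.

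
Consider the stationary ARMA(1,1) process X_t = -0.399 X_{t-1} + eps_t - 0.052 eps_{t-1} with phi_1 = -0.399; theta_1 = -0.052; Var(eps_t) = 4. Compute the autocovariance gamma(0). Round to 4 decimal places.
\gamma(0) = 4.9677

Multiply the model equation by X_{t-k} and take expectations. With theta_0 = psi_0 = 1 and psi_j the MA(infinity) weights, this gives
  gamma(k) - sum_i phi_i gamma(k-i) = c_k,
  c_k = sigma^2 * sum_{j=k..q} theta_j psi_{j-k}   (c_k = 0 for k > q),
using gamma(-m) = gamma(m).
psi-weights needed (psi_j = theta_j + sum_i phi_i psi_{j-i}):
  psi_1 = theta_1 + phi_1 = -0.052 + (-0.399) = -0.451
Right-hand sides:
  c_0 = sigma^2 (1 + theta_1 psi_1) = 4 * (1 + (-0.052)(-0.451)) = 4 * 1.023452 = 4.093808
  c_1 = sigma^2 theta_1 = 4 * (-0.052) = -0.208
  c_2 = 0
Equations for k = 0 and k = 1 (AR order 1):
  gamma(0) = phi_1 gamma(1) + c_0
  gamma(1) = phi_1 gamma(0) + c_1
Substituting the second into the first: gamma(0) (1 - phi_1^2) = c_0 + phi_1 c_1, so
  gamma(0) = (c_0 + phi_1 c_1) / (1 - phi_1^2) = (4.093808 + (-0.399)(-0.208)) / (1 - (-0.399)^2) = 4.1768 / 0.840799 = 4.967656.
Therefore gamma(0) = 4.9677 (to 4 decimal places).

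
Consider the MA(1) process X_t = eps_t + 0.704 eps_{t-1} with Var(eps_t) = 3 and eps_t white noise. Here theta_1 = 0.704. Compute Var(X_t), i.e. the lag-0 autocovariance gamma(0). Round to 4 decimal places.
\gamma(0) = 4.4868

For an MA(q) process X_t = eps_t + sum_i theta_i eps_{t-i} with
Var(eps_t) = sigma^2, the variance is
  gamma(0) = sigma^2 * (1 + sum_i theta_i^2).
  sum_i theta_i^2 = (0.704)^2 = 0.495616.
  gamma(0) = 3 * (1 + 0.495616) = 3 * 1.495616 = 4.486848, which rounds to 4.4868.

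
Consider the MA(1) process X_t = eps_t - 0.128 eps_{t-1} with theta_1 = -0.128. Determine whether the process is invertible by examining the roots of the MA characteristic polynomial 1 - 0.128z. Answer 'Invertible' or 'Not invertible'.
\text{Invertible}

The MA(q) characteristic polynomial is P(z) = 1 - 0.128z.
Invertibility requires all roots to lie outside the unit circle, i.e. |z| > 1 for every root.
This is linear in z: 1 + (-0.128) z = 0  =>  z = -1/(-0.128) = 7.8125,  |z| = 7.8125.
Moduli of all roots: 7.8125.
All moduli strictly greater than 1? Yes.
Verdict: Invertible.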